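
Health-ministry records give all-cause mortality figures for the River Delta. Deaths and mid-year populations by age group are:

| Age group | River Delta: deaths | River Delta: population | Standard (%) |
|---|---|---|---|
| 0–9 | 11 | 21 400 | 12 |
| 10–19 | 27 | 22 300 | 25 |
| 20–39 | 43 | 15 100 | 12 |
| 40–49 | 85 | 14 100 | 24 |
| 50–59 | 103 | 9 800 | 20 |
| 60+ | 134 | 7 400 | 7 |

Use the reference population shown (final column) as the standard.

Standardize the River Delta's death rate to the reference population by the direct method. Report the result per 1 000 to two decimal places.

Age-specific rates per 1 000 for the River Delta: 0.514, 1.211, 2.848, 6.028, 10.510, 18.108.
Standard weights: 0.12, 0.25, 0.12, 0.24, 0.20, 0.07.
Standardized rate: 0.1200×0.514 + 0.2500×1.211 + 0.1200×2.848 + 0.2400×6.028 + 0.2000×10.510 + 0.0700×18.108 = 5.5225 per 1 000.

5.52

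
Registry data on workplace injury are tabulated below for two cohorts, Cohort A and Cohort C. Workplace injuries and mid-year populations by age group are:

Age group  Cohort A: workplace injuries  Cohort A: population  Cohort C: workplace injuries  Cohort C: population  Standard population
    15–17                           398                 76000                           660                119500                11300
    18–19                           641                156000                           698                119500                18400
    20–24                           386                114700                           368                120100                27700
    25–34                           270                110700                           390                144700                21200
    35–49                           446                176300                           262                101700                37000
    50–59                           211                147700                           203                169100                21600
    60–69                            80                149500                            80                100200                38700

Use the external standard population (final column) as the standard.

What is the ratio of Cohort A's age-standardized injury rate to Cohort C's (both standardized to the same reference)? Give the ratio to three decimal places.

Age-specific rates per 10000 for Cohort A: 52.37, 41.09, 33.65, 24.39, 25.30, 14.29, 5.35.
For Cohort C: 55.23, 58.41, 30.64, 26.95, 25.76, 12.00, 7.98.
Standard total = 175900; weights = 0.0642, 0.1046, 0.1575, 0.1205, 0.2103, 0.1228, 0.2200.
Cohort A: 0.0642×52.37 + 0.1046×41.09 + 0.1575×33.65 + 0.1205×24.39 + 0.2103×25.30 + 0.1228×14.29 + 0.2200×5.35 = 24.1544 per 10000.
Cohort C: 0.0642×55.23 + 0.1046×58.41 + 0.1575×30.64 + 0.1205×26.95 + 0.2103×25.76 + 0.1228×12.00 + 0.2200×7.98 = 26.3813 per 10000.
Ratio = 24.1544 ÷ 26.3813 = 0.91559.

0.916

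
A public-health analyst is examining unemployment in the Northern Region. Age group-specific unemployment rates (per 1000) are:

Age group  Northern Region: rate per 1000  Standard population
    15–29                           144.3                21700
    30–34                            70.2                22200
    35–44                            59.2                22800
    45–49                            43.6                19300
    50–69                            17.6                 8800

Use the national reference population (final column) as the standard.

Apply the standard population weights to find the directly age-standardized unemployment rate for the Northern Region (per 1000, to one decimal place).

74.2

Standard total = 94800; weights = 0.2289, 0.2342, 0.2405, 0.2036, 0.0928.
Standardized rate: 0.2289×144.3 + 0.2342×70.2 + 0.2405×59.2 + 0.2036×43.6 + 0.0928×17.6 = 74.2180 per 1000.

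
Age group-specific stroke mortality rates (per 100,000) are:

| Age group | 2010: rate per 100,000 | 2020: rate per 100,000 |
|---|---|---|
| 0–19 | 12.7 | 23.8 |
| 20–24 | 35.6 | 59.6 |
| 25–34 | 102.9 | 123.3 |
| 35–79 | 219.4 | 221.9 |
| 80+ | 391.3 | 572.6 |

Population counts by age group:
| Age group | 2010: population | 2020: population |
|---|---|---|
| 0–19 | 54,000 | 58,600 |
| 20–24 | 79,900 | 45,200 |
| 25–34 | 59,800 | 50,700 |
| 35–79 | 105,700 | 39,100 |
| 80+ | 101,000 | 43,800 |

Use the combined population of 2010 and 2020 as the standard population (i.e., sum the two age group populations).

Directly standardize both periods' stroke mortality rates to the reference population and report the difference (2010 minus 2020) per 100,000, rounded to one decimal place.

Combined standard total = 637,800; weights = 0.1765, 0.1961, 0.1733, 0.2270, 0.2270.
2010: 0.1765×12.7 + 0.1961×35.6 + 0.1733×102.9 + 0.2270×219.4 + 0.2270×391.3 = 165.6999 per 100,000.
2020: 0.1765×23.8 + 0.1961×59.6 + 0.1733×123.3 + 0.2270×221.9 + 0.2270×572.6 = 217.6295 per 100,000.
Difference = 165.6999 − 217.6295 = -51.9296.

-51.9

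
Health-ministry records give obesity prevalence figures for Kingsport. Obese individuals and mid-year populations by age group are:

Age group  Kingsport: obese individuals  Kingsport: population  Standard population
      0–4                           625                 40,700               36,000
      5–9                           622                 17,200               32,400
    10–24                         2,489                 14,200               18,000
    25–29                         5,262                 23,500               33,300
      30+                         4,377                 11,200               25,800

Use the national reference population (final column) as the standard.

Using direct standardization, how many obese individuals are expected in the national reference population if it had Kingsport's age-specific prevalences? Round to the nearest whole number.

22419

Age-specific rates per 1,000 for Kingsport: 15.356, 36.163, 175.282, 223.915, 390.804.
Expected obese individuals = Σ (standard pop × age-specific rate ÷ 1,000)
= 36,000×15.356/1,000 + 32,400×36.163/1,000 + 18,000×175.282/1,000 + 33,300×223.915/1,000 + 25,800×390.804/1,000
= 552.83 + 1171.67 + 3155.07 + 7456.37 + 10082.73 = 22418.67.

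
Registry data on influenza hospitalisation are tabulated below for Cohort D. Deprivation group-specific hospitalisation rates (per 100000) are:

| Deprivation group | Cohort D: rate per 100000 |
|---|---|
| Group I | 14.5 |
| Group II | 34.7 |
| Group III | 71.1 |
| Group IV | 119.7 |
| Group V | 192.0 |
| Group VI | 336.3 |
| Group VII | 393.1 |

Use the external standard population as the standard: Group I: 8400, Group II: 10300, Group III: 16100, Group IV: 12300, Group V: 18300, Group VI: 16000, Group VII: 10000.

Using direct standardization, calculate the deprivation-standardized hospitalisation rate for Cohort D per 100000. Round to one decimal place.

174.2

Standard total = 91400; weights = 0.0919, 0.1127, 0.1761, 0.1346, 0.2002, 0.1751, 0.1094.
Standardized rate: 0.0919×14.5 + 0.1127×34.7 + 0.1761×71.1 + 0.1346×119.7 + 0.2002×192.0 + 0.1751×336.3 + 0.1094×393.1 = 174.1973 per 100000.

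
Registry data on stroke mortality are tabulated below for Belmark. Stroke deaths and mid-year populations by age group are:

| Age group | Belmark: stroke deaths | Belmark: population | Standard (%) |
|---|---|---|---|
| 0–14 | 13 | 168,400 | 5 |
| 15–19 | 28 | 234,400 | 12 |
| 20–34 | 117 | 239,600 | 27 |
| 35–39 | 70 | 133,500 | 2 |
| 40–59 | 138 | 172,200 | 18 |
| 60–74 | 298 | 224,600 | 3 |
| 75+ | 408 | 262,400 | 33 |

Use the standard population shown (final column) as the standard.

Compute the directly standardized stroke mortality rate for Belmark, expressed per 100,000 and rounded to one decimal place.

Age-specific rates per 100,000 for Belmark: 7.72, 11.95, 48.83, 52.43, 80.14, 132.68, 155.49.
Standard weights: 0.05, 0.12, 0.27, 0.02, 0.18, 0.03, 0.33.
Standardized rate: 0.0500×7.72 + 0.1200×11.95 + 0.2700×48.83 + 0.0200×52.43 + 0.1800×80.14 + 0.0300×132.68 + 0.3300×155.49 = 85.7691 per 100,000.

85.8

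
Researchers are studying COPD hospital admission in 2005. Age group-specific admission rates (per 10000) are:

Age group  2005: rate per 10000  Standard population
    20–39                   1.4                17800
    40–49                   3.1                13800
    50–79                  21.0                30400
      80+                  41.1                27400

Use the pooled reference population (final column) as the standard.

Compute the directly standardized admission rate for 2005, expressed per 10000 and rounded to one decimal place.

Standard total = 89400; weights = 0.1991, 0.1544, 0.3400, 0.3065.
Standardized rate: 0.1991×1.4 + 0.1544×3.1 + 0.3400×21.0 + 0.3065×41.1 = 20.4949 per 10000.

20.5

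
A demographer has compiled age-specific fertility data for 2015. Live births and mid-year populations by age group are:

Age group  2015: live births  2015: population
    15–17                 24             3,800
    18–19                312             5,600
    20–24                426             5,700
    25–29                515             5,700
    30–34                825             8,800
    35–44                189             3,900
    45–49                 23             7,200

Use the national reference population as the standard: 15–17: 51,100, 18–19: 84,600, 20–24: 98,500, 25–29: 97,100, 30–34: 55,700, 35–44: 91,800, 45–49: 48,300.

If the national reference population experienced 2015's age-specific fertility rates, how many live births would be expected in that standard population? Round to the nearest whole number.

Age-specific rates per 1,000 for 2015: 6.316, 55.714, 74.737, 90.351, 93.750, 48.462, 3.194.
Expected live births = Σ (standard pop × age-specific rate ÷ 1,000)
= 51,100×6.316/1,000 + 84,600×55.714/1,000 + 98,500×74.737/1,000 + 97,100×90.351/1,000 + 55,700×93.750/1,000 + 91,800×48.462/1,000 + 48,300×3.194/1,000
= 322.74 + 4713.43 + 7361.58 + 8773.07 + 5221.88 + 4448.77 + 154.29 = 30995.75.

30996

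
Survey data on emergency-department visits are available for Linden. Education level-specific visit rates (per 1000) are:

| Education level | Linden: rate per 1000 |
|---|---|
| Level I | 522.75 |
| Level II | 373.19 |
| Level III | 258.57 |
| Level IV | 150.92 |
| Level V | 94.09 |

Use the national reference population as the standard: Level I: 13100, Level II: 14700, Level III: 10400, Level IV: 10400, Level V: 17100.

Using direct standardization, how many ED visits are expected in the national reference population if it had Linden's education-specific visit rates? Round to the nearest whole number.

18202

Expected ED visits = Σ (standard pop × education-specific rate ÷ 1000)
= 13100×522.75/1000 + 14700×373.19/1000 + 10400×258.57/1000 + 10400×150.92/1000 + 17100×94.09/1000
= 6848.02 + 5485.89 + 2689.13 + 1569.57 + 1608.94 = 18201.55.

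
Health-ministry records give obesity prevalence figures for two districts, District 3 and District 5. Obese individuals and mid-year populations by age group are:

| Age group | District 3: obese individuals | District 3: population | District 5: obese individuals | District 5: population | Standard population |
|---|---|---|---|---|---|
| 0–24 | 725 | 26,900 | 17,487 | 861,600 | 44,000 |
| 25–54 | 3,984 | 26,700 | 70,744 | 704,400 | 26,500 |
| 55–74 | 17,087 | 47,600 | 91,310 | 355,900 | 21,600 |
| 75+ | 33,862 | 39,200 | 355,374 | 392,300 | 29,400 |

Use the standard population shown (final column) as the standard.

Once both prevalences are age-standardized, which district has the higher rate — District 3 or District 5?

Age-specific rates per 1,000 for District 3: 26.952, 149.213, 358.971, 863.827.
For District 5: 20.296, 100.432, 256.561, 905.873.
Standard total = 121,500; weights = 0.3621, 0.2181, 0.1778, 0.2420.
District 3: 0.3621×26.952 + 0.2181×149.213 + 0.1778×358.971 + 0.2420×863.827 = 315.1465 per 1,000.
District 5: 0.3621×20.296 + 0.2181×100.432 + 0.1778×256.561 + 0.2420×905.873 = 294.0645 per 1,000.

District 3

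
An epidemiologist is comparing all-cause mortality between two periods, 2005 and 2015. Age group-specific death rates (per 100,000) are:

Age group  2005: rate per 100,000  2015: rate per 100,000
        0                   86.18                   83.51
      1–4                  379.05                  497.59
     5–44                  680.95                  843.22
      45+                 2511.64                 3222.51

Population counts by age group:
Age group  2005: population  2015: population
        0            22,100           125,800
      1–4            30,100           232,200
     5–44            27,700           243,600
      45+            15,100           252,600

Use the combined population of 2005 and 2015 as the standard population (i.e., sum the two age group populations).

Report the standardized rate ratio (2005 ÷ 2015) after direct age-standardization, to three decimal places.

Combined standard total = 949,200; weights = 0.1558, 0.2763, 0.2858, 0.2820.
2005: 0.1558×86.18 + 0.2763×379.05 + 0.2858×680.95 + 0.2820×2511.64 = 1021.1532 per 100,000.
2015: 0.1558×83.51 + 0.2763×497.59 + 0.2858×843.22 + 0.2820×3222.51 = 1300.3587 per 100,000.
Ratio = 1021.1532 ÷ 1300.3587 = 0.78529.

0.785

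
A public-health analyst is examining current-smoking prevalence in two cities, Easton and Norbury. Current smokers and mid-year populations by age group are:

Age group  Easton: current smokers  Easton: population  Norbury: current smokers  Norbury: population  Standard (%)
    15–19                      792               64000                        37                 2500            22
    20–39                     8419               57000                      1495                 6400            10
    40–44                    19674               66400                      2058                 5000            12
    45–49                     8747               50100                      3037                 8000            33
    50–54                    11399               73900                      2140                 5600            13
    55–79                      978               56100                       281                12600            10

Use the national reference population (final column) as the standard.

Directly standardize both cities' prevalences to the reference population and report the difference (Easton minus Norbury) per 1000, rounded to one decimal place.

-120.7

Age-specific rates per 1000 for Easton: 12.375, 147.702, 296.295, 174.591, 154.249, 17.433.
For Norbury: 14.800, 233.594, 411.600, 379.625, 382.143, 22.302.
Standard weights: 0.22, 0.10, 0.12, 0.33, 0.13, 0.10.
Easton: 0.2200×12.375 + 0.1000×147.702 + 0.1200×296.295 + 0.3300×174.591 + 0.1300×154.249 + 0.1000×17.433 = 132.4588 per 1000.
Norbury: 0.2200×14.800 + 0.1000×233.594 + 0.1200×411.600 + 0.3300×379.625 + 0.1300×382.143 + 0.1000×22.302 = 253.1924 per 1000.
Difference = 132.4588 − 253.1924 = -120.7336.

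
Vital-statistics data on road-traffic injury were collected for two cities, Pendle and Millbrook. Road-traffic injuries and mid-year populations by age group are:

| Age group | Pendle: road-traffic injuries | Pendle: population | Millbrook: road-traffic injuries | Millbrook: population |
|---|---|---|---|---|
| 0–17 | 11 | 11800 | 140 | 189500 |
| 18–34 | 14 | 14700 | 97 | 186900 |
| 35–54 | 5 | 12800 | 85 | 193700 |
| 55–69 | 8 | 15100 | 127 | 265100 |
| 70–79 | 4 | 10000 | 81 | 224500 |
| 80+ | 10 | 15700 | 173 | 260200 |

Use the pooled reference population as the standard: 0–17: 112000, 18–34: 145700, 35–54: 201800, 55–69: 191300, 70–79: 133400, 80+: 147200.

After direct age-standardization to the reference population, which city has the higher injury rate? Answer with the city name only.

Age-specific rates per 100000 for Pendle: 93.22, 95.24, 39.06, 52.98, 40.00, 63.69.
For Millbrook: 73.88, 51.90, 43.88, 47.91, 36.08, 66.49.
Standard total = 931400; weights = 0.1202, 0.1564, 0.2167, 0.2054, 0.1432, 0.1580.
Pendle: 0.1202×93.22 + 0.1564×95.24 + 0.2167×39.06 + 0.2054×52.98 + 0.1432×40.00 + 0.1580×63.69 = 61.2482 per 100000.
Millbrook: 0.1202×73.88 + 0.1564×51.90 + 0.2167×43.88 + 0.2054×47.91 + 0.1432×36.08 + 0.1580×66.49 = 52.0250 per 100000.

Pendle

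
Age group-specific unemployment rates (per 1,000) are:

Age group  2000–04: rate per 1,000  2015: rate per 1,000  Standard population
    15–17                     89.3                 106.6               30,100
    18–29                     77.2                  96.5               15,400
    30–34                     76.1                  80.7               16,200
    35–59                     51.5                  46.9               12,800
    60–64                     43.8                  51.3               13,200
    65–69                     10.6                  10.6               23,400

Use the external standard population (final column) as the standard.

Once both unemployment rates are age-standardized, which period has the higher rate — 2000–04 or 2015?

Standard total = 111,100; weights = 0.2709, 0.1386, 0.1458, 0.1152, 0.1188, 0.2106.
2000–04: 0.2709×89.3 + 0.1386×77.2 + 0.1458×76.1 + 0.1152×51.5 + 0.1188×43.8 + 0.2106×10.6 = 59.3612 per 1,000.
2015: 0.2709×106.6 + 0.1386×96.5 + 0.1458×80.7 + 0.1152×46.9 + 0.1188×51.3 + 0.2106×10.6 = 67.7554 per 1,000.

2015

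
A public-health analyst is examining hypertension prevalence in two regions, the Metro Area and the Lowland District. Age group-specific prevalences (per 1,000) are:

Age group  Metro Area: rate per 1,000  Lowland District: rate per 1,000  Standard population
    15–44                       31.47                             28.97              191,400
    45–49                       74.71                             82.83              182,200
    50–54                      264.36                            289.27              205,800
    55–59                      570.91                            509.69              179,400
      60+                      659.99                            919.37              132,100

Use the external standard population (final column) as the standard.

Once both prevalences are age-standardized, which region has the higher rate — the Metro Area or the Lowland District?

Lowland District

Standard total = 890,900; weights = 0.2148, 0.2045, 0.2310, 0.2014, 0.1483.
The Metro Area: 0.2148×31.47 + 0.2045×74.71 + 0.2310×264.36 + 0.2014×570.91 + 0.1483×659.99 = 295.9330 per 1,000.
The Lowland District: 0.2148×28.97 + 0.2045×82.83 + 0.2310×289.27 + 0.2014×509.69 + 0.1483×919.37 = 328.9431 per 1,000.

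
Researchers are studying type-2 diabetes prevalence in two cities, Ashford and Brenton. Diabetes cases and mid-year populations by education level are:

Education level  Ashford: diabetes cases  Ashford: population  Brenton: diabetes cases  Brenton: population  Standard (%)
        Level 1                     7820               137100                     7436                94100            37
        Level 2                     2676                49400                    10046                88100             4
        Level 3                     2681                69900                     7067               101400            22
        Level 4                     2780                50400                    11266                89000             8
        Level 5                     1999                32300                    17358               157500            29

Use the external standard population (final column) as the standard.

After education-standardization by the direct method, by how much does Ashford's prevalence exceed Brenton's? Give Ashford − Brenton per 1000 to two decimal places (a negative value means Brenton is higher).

-37.15

Education-specific rates per 1000 for Ashford: 57.039, 54.170, 38.355, 55.159, 61.889.
For Brenton: 79.022, 114.030, 69.694, 126.584, 110.210.
Standard weights: 0.37, 0.04, 0.22, 0.08, 0.29.
Ashford: 0.3700×57.039 + 0.0400×54.170 + 0.2200×38.355 + 0.0800×55.159 + 0.2900×61.889 = 54.0695 per 1000.
Brenton: 0.3700×79.022 + 0.0400×114.030 + 0.2200×69.694 + 0.0800×126.584 + 0.2900×110.210 = 91.2197 per 1000.
Difference = 54.0695 − 91.2197 = -37.1501.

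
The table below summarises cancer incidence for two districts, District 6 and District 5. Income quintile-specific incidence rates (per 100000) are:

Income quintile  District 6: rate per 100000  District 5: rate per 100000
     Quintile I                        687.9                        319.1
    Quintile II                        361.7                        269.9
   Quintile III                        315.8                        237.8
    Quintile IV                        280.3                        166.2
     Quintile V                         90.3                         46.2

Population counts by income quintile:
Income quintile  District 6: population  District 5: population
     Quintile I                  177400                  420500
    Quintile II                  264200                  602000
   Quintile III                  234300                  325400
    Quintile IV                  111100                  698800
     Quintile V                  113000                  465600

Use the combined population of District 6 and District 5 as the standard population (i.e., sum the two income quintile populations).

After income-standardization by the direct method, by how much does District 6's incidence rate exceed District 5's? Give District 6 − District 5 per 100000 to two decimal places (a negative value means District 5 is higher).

Combined standard total = 3412300; weights = 0.1752, 0.2538, 0.1640, 0.2373, 0.1696.
District 6: 0.1752×687.9 + 0.2538×361.7 + 0.1640×315.8 + 0.2373×280.3 + 0.1696×90.3 = 345.9883 per 100000.
District 5: 0.1752×319.1 + 0.2538×269.9 + 0.1640×237.8 + 0.2373×166.2 + 0.1696×46.2 = 210.7114 per 100000.
Difference = 345.9883 − 210.7114 = 135.2768.

135.28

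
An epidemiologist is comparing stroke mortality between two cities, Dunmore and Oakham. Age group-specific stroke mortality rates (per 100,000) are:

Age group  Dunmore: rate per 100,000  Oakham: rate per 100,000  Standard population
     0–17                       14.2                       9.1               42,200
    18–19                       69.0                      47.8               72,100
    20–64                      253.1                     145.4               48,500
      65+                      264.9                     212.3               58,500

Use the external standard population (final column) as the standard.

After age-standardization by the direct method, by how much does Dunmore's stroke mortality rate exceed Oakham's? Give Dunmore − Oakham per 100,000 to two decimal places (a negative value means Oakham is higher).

Standard total = 221,300; weights = 0.1907, 0.3258, 0.2192, 0.2643.
Dunmore: 0.1907×14.2 + 0.3258×69.0 + 0.2192×253.1 + 0.2643×264.9 = 150.6830 per 100,000.
Oakham: 0.1907×9.1 + 0.3258×47.8 + 0.2192×145.4 + 0.2643×212.3 = 105.2953 per 100,000.
Difference = 150.6830 − 105.2953 = 45.3877.

45.39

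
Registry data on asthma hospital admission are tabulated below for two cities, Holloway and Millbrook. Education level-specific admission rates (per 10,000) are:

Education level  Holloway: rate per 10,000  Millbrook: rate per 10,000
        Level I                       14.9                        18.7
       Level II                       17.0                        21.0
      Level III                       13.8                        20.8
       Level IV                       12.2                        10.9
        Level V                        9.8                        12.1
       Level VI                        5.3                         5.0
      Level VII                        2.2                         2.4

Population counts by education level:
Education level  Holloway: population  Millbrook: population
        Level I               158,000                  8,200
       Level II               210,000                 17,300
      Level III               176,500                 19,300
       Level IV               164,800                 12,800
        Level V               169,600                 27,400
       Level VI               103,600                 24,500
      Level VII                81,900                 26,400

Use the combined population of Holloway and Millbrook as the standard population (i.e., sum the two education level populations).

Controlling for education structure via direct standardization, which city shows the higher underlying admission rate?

Combined standard total = 1,200,300; weights = 0.1385, 0.1894, 0.1631, 0.1480, 0.1641, 0.1067, 0.0902.
Holloway: 0.1385×14.9 + 0.1894×17.0 + 0.1631×13.8 + 0.1480×12.2 + 0.1641×9.8 + 0.1067×5.3 + 0.0902×2.2 = 11.7113 per 10,000.
Millbrook: 0.1385×18.7 + 0.1894×21.0 + 0.1631×20.8 + 0.1480×10.9 + 0.1641×12.1 + 0.1067×5.0 + 0.0902×2.4 = 14.3080 per 10,000.
The crude rates (11.99 vs 11.59) would put Holloway higher, but that reflects its education composition; once standardized to a common education structure, Millbrook has the higher underlying rate.

Millbrook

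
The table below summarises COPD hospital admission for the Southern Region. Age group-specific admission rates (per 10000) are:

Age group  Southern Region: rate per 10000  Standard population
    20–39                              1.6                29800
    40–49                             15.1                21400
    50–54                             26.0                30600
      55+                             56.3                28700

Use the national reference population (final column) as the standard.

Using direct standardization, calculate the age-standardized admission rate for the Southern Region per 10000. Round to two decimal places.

Standard total = 110500; weights = 0.2697, 0.1937, 0.2769, 0.2597.
Standardized rate: 0.2697×1.6 + 0.1937×15.1 + 0.2769×26.0 + 0.2597×56.3 = 25.1786 per 10000.

25.18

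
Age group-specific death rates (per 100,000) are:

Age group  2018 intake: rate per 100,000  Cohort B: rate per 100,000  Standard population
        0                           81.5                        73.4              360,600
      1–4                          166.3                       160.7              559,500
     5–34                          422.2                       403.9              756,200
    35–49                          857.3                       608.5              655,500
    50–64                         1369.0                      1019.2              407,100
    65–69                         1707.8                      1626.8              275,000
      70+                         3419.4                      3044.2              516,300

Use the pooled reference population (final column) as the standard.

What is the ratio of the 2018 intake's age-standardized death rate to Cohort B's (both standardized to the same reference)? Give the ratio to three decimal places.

1.166

Standard total = 3,530,200; weights = 0.1021, 0.1585, 0.2142, 0.1857, 0.1153, 0.0779, 0.1463.
The 2018 intake: 0.1021×81.5 + 0.1585×166.3 + 0.2142×422.2 + 0.1857×857.3 + 0.1153×1369.0 + 0.0779×1707.8 + 0.1463×3419.4 = 1075.3109 per 100,000.
Cohort B: 0.1021×73.4 + 0.1585×160.7 + 0.2142×403.9 + 0.1857×608.5 + 0.1153×1019.2 + 0.0779×1626.8 + 0.1463×3044.2 = 921.9555 per 100,000.
Ratio = 1075.3109 ÷ 921.9555 = 1.16634.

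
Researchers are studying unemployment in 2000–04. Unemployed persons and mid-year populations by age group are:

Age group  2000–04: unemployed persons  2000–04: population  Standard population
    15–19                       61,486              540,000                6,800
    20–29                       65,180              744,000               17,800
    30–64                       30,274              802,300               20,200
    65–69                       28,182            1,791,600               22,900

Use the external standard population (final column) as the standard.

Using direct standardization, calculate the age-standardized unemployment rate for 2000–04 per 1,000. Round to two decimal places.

51.05

Age-specific rates per 1,000 for 2000–04: 113.863, 87.608, 37.734, 15.730.
Standard total = 67,700; weights = 0.1004, 0.2629, 0.2984, 0.3383.
Standardized rate: 0.1004×113.863 + 0.2629×87.608 + 0.2984×37.734 + 0.3383×15.730 = 51.0506 per 1,000.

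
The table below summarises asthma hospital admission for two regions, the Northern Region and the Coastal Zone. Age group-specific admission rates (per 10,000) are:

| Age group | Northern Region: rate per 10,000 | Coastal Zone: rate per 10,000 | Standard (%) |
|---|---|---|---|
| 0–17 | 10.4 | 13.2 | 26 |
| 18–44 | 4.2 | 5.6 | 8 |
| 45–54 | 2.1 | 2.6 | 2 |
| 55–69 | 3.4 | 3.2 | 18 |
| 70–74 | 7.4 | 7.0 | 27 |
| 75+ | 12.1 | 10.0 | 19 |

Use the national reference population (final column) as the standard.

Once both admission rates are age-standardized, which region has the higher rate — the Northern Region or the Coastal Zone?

Standard weights: 0.26, 0.08, 0.02, 0.18, 0.27, 0.19.
The Northern Region: 0.2600×10.4 + 0.0800×4.2 + 0.0200×2.1 + 0.1800×3.4 + 0.2700×7.4 + 0.1900×12.1 = 7.9910 per 10,000.
The Coastal Zone: 0.2600×13.2 + 0.0800×5.6 + 0.0200×2.6 + 0.1800×3.2 + 0.2700×7.0 + 0.1900×10.0 = 8.2980 per 10,000.

Coastal Zone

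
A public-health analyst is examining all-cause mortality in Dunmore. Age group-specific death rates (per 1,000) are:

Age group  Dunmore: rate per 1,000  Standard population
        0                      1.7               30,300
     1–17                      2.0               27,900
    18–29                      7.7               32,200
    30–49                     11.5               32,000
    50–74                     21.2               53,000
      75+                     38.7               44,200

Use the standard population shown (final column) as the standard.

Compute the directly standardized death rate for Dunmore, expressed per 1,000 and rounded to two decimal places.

16.20

Standard total = 219,600; weights = 0.1380, 0.1270, 0.1466, 0.1457, 0.2413, 0.2013.
Standardized rate: 0.1380×1.7 + 0.1270×2.0 + 0.1466×7.7 + 0.1457×11.5 + 0.2413×21.2 + 0.2013×38.7 = 16.1994 per 1,000.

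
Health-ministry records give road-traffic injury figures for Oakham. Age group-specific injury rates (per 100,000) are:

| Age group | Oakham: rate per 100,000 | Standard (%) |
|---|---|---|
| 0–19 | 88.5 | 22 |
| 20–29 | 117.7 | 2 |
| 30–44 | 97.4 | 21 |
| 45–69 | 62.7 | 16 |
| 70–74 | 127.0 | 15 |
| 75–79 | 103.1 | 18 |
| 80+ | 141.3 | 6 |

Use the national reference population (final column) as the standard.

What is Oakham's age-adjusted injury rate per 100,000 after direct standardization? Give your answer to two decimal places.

98.40

Standard weights: 0.22, 0.02, 0.21, 0.16, 0.15, 0.18, 0.06.
Standardized rate: 0.2200×88.5 + 0.0200×117.7 + 0.2100×97.4 + 0.1600×62.7 + 0.1500×127.0 + 0.1800×103.1 + 0.0600×141.3 = 98.3960 per 100,000.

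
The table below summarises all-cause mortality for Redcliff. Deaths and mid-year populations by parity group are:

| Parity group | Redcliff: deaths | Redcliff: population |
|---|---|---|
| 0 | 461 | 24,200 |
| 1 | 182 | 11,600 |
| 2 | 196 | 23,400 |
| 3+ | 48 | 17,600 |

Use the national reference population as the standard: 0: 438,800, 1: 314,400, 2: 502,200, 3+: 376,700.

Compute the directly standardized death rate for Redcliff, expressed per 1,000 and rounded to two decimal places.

Parity-specific rates per 1,000 for Redcliff: 19.050, 15.690, 8.376, 2.727.
Standard total = 1,632,100; weights = 0.2689, 0.1926, 0.3077, 0.2308.
Standardized rate: 0.2689×19.050 + 0.1926×15.690 + 0.3077×8.376 + 0.2308×2.727 = 11.3508 per 1,000.

11.35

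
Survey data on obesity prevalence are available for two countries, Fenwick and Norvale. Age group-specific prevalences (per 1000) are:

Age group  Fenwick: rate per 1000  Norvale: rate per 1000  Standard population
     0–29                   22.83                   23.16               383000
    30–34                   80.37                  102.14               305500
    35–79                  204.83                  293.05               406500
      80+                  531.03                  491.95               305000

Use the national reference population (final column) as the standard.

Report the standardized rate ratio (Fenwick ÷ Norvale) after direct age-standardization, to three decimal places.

0.901

Standard total = 1400000; weights = 0.2736, 0.2182, 0.2904, 0.2179.
Fenwick: 0.2736×22.83 + 0.2182×80.37 + 0.2904×204.83 + 0.2179×531.03 = 198.9461 per 1000.
Norvale: 0.2736×23.16 + 0.2182×102.14 + 0.2904×293.05 + 0.2179×491.95 = 220.8883 per 1000.
Ratio = 198.9461 ÷ 220.8883 = 0.90066.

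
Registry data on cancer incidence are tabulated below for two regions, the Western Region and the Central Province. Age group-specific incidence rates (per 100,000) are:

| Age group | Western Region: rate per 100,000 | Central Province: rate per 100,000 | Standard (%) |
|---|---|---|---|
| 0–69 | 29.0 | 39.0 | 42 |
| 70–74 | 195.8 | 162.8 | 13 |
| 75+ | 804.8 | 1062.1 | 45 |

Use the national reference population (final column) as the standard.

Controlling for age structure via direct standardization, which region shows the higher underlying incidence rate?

Standard weights: 0.42, 0.13, 0.45.
The Western Region: 0.4200×29.0 + 0.1300×195.8 + 0.4500×804.8 = 399.7940 per 100,000.
The Central Province: 0.4200×39.0 + 0.1300×162.8 + 0.4500×1062.1 = 515.4890 per 100,000.

Central Province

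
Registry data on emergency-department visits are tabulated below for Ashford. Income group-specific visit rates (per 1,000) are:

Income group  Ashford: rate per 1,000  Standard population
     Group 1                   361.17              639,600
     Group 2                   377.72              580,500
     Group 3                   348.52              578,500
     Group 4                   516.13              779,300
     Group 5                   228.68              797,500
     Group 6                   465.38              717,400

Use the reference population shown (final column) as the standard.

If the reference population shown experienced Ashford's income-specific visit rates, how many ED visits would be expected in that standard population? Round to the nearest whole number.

Expected ED visits = Σ (standard pop × income-specific rate ÷ 1,000)
= 639,600×361.17/1,000 + 580,500×377.72/1,000 + 578,500×348.52/1,000 + 779,300×516.13/1,000 + 797,500×228.68/1,000 + 717,400×465.38/1,000
= 231004.33 + 219266.46 + 201618.82 + 402220.11 + 182372.30 + 333863.61 = 1570345.63.

1570346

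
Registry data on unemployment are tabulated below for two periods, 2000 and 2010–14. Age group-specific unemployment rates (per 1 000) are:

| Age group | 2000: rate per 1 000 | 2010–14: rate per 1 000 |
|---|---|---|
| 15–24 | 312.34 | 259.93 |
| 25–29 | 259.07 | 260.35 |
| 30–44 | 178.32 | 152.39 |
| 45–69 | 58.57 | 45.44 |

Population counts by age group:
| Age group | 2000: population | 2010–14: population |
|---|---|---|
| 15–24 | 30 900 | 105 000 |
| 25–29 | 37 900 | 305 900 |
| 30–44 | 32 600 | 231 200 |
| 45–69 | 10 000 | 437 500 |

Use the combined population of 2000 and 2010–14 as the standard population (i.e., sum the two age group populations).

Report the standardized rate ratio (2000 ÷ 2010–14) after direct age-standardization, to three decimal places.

1.105

Combined standard total = 1 191 000; weights = 0.1141, 0.2887, 0.2215, 0.3757.
2000: 0.1141×312.34 + 0.2887×259.07 + 0.2215×178.32 + 0.3757×58.57 = 171.9279 per 1 000.
2010–14: 0.1141×259.93 + 0.2887×260.35 + 0.2215×152.39 + 0.3757×45.44 = 155.6404 per 1 000.
Ratio = 171.9279 ÷ 155.6404 = 1.10465.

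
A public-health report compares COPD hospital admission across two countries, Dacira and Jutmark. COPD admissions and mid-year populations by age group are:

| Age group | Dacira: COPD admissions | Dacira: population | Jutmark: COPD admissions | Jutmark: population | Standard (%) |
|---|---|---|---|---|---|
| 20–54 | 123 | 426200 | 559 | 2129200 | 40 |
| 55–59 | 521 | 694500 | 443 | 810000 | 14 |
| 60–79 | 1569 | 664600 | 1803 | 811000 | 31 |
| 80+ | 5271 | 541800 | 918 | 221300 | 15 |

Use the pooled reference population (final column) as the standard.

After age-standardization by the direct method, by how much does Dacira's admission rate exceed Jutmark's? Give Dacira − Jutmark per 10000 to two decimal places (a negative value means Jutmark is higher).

Age-specific rates per 10000 for Dacira: 2.89, 7.50, 23.61, 97.29.
For Jutmark: 2.63, 5.47, 22.23, 41.48.
Standard weights: 0.40, 0.14, 0.31, 0.15.
Dacira: 0.4000×2.89 + 0.1400×7.50 + 0.3100×23.61 + 0.1500×97.29 = 24.1162 per 10000.
Jutmark: 0.4000×2.63 + 0.1400×5.47 + 0.3100×22.23 + 0.1500×41.48 = 14.9300 per 10000.
Difference = 24.1162 − 14.9300 = 9.1862.

9.19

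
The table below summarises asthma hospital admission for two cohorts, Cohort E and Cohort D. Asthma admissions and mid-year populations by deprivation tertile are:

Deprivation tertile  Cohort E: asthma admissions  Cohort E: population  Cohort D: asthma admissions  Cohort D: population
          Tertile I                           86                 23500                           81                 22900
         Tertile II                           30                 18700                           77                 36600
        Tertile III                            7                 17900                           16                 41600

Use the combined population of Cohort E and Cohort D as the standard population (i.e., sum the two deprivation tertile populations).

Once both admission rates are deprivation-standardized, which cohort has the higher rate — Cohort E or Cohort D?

Cohort D

Deprivation-specific rates per 10000 for Cohort E: 36.60, 16.04, 3.91.
For Cohort D: 35.37, 21.04, 3.85.
Combined standard total = 161200; weights = 0.2878, 0.3431, 0.3691.
Cohort E: 0.2878×36.60 + 0.3431×16.04 + 0.3691×3.91 = 17.4807 per 10000.
Cohort D: 0.2878×35.37 + 0.3431×21.04 + 0.3691×3.85 = 18.8181 per 10000.
The crude rates (20.47 vs 17.21) would put Cohort E higher, but that reflects its deprivation composition; once standardized to a common deprivation structure, Cohort D has the higher underlying rate.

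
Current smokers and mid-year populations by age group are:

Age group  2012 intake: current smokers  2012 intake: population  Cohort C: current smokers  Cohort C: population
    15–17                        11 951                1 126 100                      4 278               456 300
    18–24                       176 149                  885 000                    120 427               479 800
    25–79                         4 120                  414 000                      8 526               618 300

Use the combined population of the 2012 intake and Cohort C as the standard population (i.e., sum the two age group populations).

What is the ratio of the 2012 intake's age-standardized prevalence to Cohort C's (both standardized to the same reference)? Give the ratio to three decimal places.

Age-specific rates per 1 000 for the 2012 intake: 10.613, 199.038, 9.952.
For Cohort C: 9.375, 250.994, 13.789.
Combined standard total = 3 979 500; weights = 0.3976, 0.3430, 0.2594.
The 2012 intake: 0.3976×10.613 + 0.3430×199.038 + 0.2594×9.952 = 75.0633 per 1 000.
Cohort C: 0.3976×9.375 + 0.3430×250.994 + 0.2594×13.789 = 93.3854 per 1 000.
Ratio = 75.0633 ÷ 93.3854 = 0.80380.

0.804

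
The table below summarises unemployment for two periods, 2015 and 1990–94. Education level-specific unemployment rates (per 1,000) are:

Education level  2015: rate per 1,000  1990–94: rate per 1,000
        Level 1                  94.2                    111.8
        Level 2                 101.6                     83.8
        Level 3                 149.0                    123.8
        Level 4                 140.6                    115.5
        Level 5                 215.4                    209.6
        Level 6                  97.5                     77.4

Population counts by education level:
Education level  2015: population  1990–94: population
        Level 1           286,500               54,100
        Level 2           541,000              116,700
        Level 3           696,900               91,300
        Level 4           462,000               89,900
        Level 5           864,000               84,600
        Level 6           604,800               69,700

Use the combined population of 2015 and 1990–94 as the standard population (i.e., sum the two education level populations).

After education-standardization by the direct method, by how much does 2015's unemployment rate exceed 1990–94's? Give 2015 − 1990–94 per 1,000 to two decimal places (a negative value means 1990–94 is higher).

Combined standard total = 3,961,500; weights = 0.0860, 0.1660, 0.1990, 0.1393, 0.2395, 0.1703.
2015: 0.0860×94.2 + 0.1660×101.6 + 0.1990×149.0 + 0.1393×140.6 + 0.2395×215.4 + 0.1703×97.5 = 142.3799 per 1,000.
1990–94: 0.0860×111.8 + 0.1660×83.8 + 0.1990×123.8 + 0.1393×115.5 + 0.2395×209.6 + 0.1703×77.4 = 127.6160 per 1,000.
Difference = 142.3799 − 127.6160 = 14.7639.

14.76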